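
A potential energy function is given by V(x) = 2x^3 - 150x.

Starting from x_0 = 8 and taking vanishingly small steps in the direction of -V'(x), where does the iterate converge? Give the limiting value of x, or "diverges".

V'(x) = 6(x - 5)(x + 5), so V'(8) = 234.
Gradient descent moves in the -V' direction, i.e. x is decreasing.
The nearest critical point in that direction is x = 5, where V'' = 60 > 0 (a local minimum). The iterate converges there.

5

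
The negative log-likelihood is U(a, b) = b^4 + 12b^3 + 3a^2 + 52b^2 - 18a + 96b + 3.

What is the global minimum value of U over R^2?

-88

U(a,b) separates as P(a) + Q(b) + 3, so its minimum is min P + min Q + 3.
P'(a) = 6a - 18 vanishes at a ∈ {3}; Q'(b) = 4(b + 2)(b + 3)(b + 4) vanishes at b ∈ {-4, -3, -2}.
Local minima of P (where P''>0): P(3)=-27. Local minima of Q: Q(-4)=-64, Q(-2)=-64.
So the global minimum of U is P(3) + Q(-4) + 3 = -27 − 64 + 3 = -88, attained at (3, -4).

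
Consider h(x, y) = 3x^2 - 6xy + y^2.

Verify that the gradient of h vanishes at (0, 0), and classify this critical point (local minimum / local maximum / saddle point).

saddle point

∇h = (6x - 6y, -6x + 2y); substituting (0, 0) gives ∇h = (0, 0), so (0, 0) is indeed a critical point.
The Hessian of h is constant: H = [[6, -6], [-6, 2]].
det(H) = 6·2 − (-6)² = -24.
Since det(H) < 0, H is indefinite and the critical point is a saddle point.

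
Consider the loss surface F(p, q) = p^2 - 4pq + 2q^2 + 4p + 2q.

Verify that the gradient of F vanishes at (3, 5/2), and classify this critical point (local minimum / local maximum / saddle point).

saddle point

∇F = (2p - 4q + 4, -4p + 4q + 2); substituting (3, 5/2) gives ∇F = (0, 0), so (3, 5/2) is indeed a critical point.
The Hessian of F is constant: H = [[2, -4], [-4, 4]].
det(H) = 2·4 − (-4)² = -8.
Since det(H) < 0, H is indefinite and the critical point is a saddle point.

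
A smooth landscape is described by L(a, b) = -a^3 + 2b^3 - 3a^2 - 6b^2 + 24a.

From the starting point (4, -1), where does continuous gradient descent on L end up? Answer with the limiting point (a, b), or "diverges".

diverges

L is separable, so gradient descent decouples: a follows -∂L/∂a, b follows -∂L/∂b.
∂L/∂a = -3(a - 2)(a + 4); at a=4 this is -48, so a increases.
∂L/∂b = 6b(b - 2); at b=-1 this is 18, so b decreases.
The a-coordinate has no critical point in that direction and runs off to infinity.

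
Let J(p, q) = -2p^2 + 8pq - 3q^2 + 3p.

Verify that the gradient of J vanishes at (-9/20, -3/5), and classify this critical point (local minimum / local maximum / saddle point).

∇J = (-4p + 8q + 3, 8p - 6q); substituting (-9/20, -3/5) gives ∇J = (0, 0), so (-9/20, -3/5) is indeed a critical point.
The Hessian of J is constant: H = [[-4, 8], [8, -6]].
det(H) = (-4)·(-6) − 8² = -40.
Since det(H) < 0, H is indefinite and the critical point is a saddle point.

saddle point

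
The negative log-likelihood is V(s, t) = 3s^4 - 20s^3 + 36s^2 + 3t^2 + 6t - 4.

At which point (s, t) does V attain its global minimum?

(0, -1)

V(s,t) separates as P(s) + Q(t) − 4, so its minimum is min P + min Q − 4.
P'(s) = 12s(s - 3)(s - 2) vanishes at s ∈ {0, 2, 3}; Q'(t) = 6(t + 1) vanishes at t ∈ {-1}.
Local minima of P (where P''>0): P(0)=0, P(3)=27. Local minima of Q: Q(-1)=-3.
So the global minimum of V is P(0) + Q(-1) − 4 = 0 − 3 − 4 = -7, attained at (0, -1).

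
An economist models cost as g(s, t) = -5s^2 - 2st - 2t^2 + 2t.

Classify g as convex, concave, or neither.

concave

g is quadratic, so its Hessian is the constant matrix H = [[-10, -2], [-2, -4]].
det(H) = 36, tr(H) = -14.
det(H) > 0 and tr(H) < 0, so H is negative definite everywhere: concave.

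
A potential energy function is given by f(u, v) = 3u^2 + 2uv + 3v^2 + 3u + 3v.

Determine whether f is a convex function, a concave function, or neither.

f is quadratic, so its Hessian is the constant matrix H = [[6, 2], [2, 6]].
det(H) = 32, tr(H) = 12.
det(H) > 0 and tr(H) > 0, so H is positive definite everywhere: convex.

convex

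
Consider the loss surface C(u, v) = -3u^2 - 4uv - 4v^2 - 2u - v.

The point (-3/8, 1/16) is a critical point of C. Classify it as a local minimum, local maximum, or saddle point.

local maximum

The Hessian of C is constant: H = [[-6, -4], [-4, -8]].
det(H) = (-6)·(-8) − (-4)² = 32.
det(H) > 0 and tr(H) = -14 < 0, so H is negative definite and the point is a local maximum.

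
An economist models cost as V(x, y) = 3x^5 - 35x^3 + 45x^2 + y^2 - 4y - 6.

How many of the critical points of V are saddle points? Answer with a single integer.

V separates as a function of x plus a function of y, so ∇V=0 decouples.
∂V/∂x = 15x(x - 2)(x - 1)(x + 3) = 0 at x ∈ {-3, 0, 1, 2}; ∂V/∂y = 2(y - 2) = 0 at y ∈ {2}.
The Hessian is diagonal: diag(V_xx, V_yy). Second derivatives: V_xx(-3)=-900, V_xx(0)=90, V_xx(1)=-60, V_xx(2)=150; V_yy(2)=2.
Saddle points occur where the two diagonal entries have opposite signs: (-3, 2), (1, 2). Count: 2.

2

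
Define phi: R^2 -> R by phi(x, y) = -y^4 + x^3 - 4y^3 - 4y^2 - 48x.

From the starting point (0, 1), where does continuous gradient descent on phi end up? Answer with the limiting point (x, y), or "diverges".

diverges

phi is separable, so gradient descent decouples: x follows -∂phi/∂x, y follows -∂phi/∂y.
∂phi/∂x = 3(x - 4)(x + 4); at x=0 this is -48, so x increases.
∂phi/∂y = -4y(y + 1)(y + 2); at y=1 this is -24, so y increases.
The y-coordinate has no critical point in that direction and runs off to infinity.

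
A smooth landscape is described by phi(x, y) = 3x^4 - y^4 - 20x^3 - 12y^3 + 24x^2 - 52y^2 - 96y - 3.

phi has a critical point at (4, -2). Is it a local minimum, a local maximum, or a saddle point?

saddle point

The mixed partial ∂²phi/∂x∂y is 0, so the Hessian at any point is diag(phi_xx, phi_yy) = diag(12(3x^2 - 10x + 4), -4(3y^2 + 18y + 26)).
At (4, -2): H = diag(144, -8).
The eigenvalues have opposite signs, so H is indefinite: a saddle point.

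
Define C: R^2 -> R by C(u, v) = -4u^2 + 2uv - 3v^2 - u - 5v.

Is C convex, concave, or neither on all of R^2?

C is quadratic, so its Hessian is the constant matrix H = [[-8, 2], [2, -6]].
det(H) = 44, tr(H) = -14.
det(H) > 0 and tr(H) < 0, so H is negative definite everywhere: concave.

concave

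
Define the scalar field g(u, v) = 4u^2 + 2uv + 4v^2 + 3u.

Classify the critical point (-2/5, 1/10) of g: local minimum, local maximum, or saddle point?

local minimum

The Hessian of g is constant: H = [[8, 2], [2, 8]].
det(H) = 8·8 − 2² = 60.
det(H) > 0 and tr(H) = 16 > 0, so H is positive definite and the point is a local minimum.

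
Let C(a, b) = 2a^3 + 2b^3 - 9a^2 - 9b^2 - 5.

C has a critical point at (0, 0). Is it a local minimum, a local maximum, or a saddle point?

local maximum

The mixed partial ∂²C/∂a∂b is 0, so the Hessian at any point is diag(C_aa, C_bb) = diag(6(2a - 3), 6(2b - 3)).
At (0, 0): H = diag(-18, -18).
Both eigenvalues are negative, so H is negative definite: a local maximum.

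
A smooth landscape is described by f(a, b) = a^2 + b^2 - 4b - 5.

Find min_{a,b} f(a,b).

f(a,b) separates as P(a) + Q(b) − 5, so its minimum is min P + min Q − 5.
P'(a) = 2a vanishes at a ∈ {0}; Q'(b) = 2b - 4 vanishes at b ∈ {2}.
Local minima of P (where P''>0): P(0)=0. Local minima of Q: Q(2)=-4.
So the global minimum of f is P(0) + Q(2) − 5 = 0 − 4 − 5 = -9, attained at (0, 2).

-9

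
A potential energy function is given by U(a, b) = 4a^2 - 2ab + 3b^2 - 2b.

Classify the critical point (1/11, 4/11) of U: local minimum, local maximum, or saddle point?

The Hessian of U is constant: H = [[8, -2], [-2, 6]].
det(H) = 8·6 − (-2)² = 44.
det(H) > 0 and tr(H) = 14 > 0, so H is positive definite and the point is a local minimum.

local minimum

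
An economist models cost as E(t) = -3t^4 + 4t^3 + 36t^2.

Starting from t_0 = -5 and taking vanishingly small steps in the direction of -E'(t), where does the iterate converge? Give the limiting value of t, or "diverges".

diverges

E'(t) = -12t(t - 3)(t + 2), so E'(-5) = 1440.
Gradient descent moves in the -E' direction, i.e. t is decreasing.
There is no critical point below t=-5, and E' keeps the same sign, so the iterate runs off to −∞.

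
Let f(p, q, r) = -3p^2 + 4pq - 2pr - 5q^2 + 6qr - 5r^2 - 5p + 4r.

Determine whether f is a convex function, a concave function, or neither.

concave

f is quadratic, so its Hessian is the constant matrix H = [[-6, 4, -2], [4, -10, 6], [-2, 6, -10]].
Leading principal minors: -6, 44, -280.
Signs alternate −, +, − ⇒ H ≺ 0 ⇒ concave.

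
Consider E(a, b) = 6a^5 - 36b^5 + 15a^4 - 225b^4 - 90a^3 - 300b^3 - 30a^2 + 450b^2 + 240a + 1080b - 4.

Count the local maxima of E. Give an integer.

4

E separates as a function of a plus a function of b, so ∇E=0 decouples.
∂E/∂a = 30(a - 2)(a - 1)(a + 1)(a + 4) = 0 at a ∈ {-4, -1, 1, 2}; ∂E/∂b = -180(b - 1)(b + 1)(b + 2)(b + 3) = 0 at b ∈ {-3, -2, -1, 1}.
The Hessian is diagonal: diag(E_aa, E_bb). Second derivatives: E_aa(-4)=-2700, E_aa(-1)=540, E_aa(1)=-300, E_aa(2)=540; E_bb(-3)=1440, E_bb(-2)=-540, E_bb(-1)=720, E_bb(1)=-4320.
Local maxima occur where both diagonal entries negative: (-4, -2), (-4, 1), (1, -2), (1, 1). Count: 4.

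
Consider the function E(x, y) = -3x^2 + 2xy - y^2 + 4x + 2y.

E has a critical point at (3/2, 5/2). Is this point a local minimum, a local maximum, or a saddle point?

local maximum

The Hessian of E is constant: H = [[-6, 2], [2, -2]].
det(H) = (-6)·(-2) − 2² = 8.
det(H) > 0 and tr(H) = -8 < 0, so H is negative definite and the point is a local maximum.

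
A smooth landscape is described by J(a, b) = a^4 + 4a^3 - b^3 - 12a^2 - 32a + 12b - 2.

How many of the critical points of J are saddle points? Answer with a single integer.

3

J separates as a function of a plus a function of b, so ∇J=0 decouples.
∂J/∂a = 4(a - 2)(a + 1)(a + 4) = 0 at a ∈ {-4, -1, 2}; ∂J/∂b = -3(b - 2)(b + 2) = 0 at b ∈ {-2, 2}.
The Hessian is diagonal: diag(J_aa, J_bb). Second derivatives: J_aa(-4)=72, J_aa(-1)=-36, J_aa(2)=72; J_bb(-2)=12, J_bb(2)=-12.
Saddle points occur where the two diagonal entries have opposite signs: (-4, 2), (-1, -2), (2, 2). Count: 3.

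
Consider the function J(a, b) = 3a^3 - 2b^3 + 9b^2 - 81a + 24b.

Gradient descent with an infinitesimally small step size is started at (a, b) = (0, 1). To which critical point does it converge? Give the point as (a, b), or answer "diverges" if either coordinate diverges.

(3, -1)

J is separable, so gradient descent decouples: a follows -∂J/∂a, b follows -∂J/∂b.
∂J/∂a = 9(a - 3)(a + 3); at a=0 this is -81, so a increases.
∂J/∂b = -6(b - 4)(b + 1); at b=1 this is 36, so b decreases.
a converges to its nearest critical value 3 (a local min of the a-part); b converges to -1. The iterate converges to (3, -1).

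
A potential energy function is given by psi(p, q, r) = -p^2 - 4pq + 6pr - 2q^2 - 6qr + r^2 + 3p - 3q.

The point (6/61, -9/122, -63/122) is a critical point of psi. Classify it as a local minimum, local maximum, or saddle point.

The Hessian is constant: H = [[-2, -4, 6], [-4, -4, -6], [6, -6, 2]].
Leading principal minors: Δ₁ = -2, Δ₂ = -8, Δ₃ = 488.
The minors fit neither the all-positive nor the alternating-sign pattern, so H is indefinite: a saddle point.

saddle point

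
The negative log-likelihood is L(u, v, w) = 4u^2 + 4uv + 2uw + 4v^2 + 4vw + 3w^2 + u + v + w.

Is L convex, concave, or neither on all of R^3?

convex

L is quadratic, so its Hessian is the constant matrix H = [[8, 4, 2], [4, 8, 4], [2, 4, 6]].
Leading principal minors: 8, 48, 192.
All positive ⇒ H ≻ 0 ⇒ convex.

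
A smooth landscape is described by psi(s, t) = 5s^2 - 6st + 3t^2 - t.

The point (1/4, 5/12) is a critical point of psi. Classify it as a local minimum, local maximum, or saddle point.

The Hessian of psi is constant: H = [[10, -6], [-6, 6]].
det(H) = 10·6 − (-6)² = 24.
det(H) > 0 and tr(H) = 16 > 0, so H is positive definite and the point is a local minimum.

local minimum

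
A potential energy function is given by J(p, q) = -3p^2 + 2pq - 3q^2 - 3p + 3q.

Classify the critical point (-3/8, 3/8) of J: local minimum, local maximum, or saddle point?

local maximum

The Hessian of J is constant: H = [[-6, 2], [2, -6]].
det(H) = (-6)·(-6) − 2² = 32.
det(H) > 0 and tr(H) = -12 < 0, so H is negative definite and the point is a local maximum.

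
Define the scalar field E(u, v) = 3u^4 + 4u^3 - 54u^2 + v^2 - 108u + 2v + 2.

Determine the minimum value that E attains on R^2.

-458

E(u,v) separates as P(u) + Q(v) + 2, so its minimum is min P + min Q + 2.
P'(u) = 12(u - 3)(u + 1)(u + 3) vanishes at u ∈ {-3, -1, 3}; Q'(v) = 2v + 2 vanishes at v ∈ {-1}.
Local minima of P (where P''>0): P(-3)=-27, P(3)=-459. Local minima of Q: Q(-1)=-1.
So the global minimum of E is P(3) + Q(-1) + 2 = -459 − 1 + 2 = -458, attained at (3, -1).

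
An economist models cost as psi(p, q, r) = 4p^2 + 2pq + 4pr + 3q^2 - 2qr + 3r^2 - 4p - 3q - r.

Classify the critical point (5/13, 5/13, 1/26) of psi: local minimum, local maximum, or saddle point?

The Hessian is constant: H = [[8, 2, 4], [2, 6, -2], [4, -2, 6]].
Leading principal minors: Δ₁ = 8, Δ₂ = 44, Δ₃ = 104.
All leading minors are positive, so H is positive definite: a local minimum.

local minimum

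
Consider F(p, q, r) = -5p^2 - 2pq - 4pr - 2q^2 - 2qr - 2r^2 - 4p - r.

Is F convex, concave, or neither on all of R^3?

F is quadratic, so its Hessian is the constant matrix H = [[-10, -2, -4], [-2, -4, -2], [-4, -2, -4]].
Leading principal minors: -10, 36, -72.
Signs alternate −, +, − ⇒ H ≺ 0 ⇒ concave.

concave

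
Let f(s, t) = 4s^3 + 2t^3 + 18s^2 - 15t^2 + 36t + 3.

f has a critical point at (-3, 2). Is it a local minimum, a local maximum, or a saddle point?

local maximum

The mixed partial ∂²f/∂s∂t is 0, so the Hessian at any point is diag(f_ss, f_tt) = diag(12(2s + 3), 6(2t - 5)).
At (-3, 2): H = diag(-36, -6).
Both eigenvalues are negative, so H is negative definite: a local maximum.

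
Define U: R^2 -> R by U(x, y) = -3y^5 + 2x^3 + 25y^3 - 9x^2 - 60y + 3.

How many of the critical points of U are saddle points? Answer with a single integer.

4

U separates as a function of x plus a function of y, so ∇U=0 decouples.
∂U/∂x = 6x(x - 3) = 0 at x ∈ {0, 3}; ∂U/∂y = -15(y - 2)(y - 1)(y + 1)(y + 2) = 0 at y ∈ {-2, -1, 1, 2}.
The Hessian is diagonal: diag(U_xx, U_yy). Second derivatives: U_xx(0)=-18, U_xx(3)=18; U_yy(-2)=180, U_yy(-1)=-90, U_yy(1)=90, U_yy(2)=-180.
Saddle points occur where the two diagonal entries have opposite signs: (0, -2), (0, 1), (3, -1), (3, 2). Count: 4.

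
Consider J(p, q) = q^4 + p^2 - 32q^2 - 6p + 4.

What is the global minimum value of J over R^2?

J(p,q) separates as A(p) + B(q) + 4, so its minimum is min A + min B + 4.
A'(p) = 2p - 6 vanishes at p ∈ {3}; B'(q) = 4q(q - 4)(q + 4) vanishes at q ∈ {-4, 0, 4}.
Local minima of A (where A''>0): A(3)=-9. Local minima of B: B(-4)=-256, B(4)=-256.
So the global minimum of J is A(3) + B(-4) + 4 = -9 − 256 + 4 = -261, attained at (3, -4).

-261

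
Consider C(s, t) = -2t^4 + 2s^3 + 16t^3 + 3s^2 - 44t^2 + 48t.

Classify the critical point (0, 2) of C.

local minimum

The mixed partial ∂²C/∂s∂t is 0, so the Hessian at any point is diag(C_ss, C_tt) = diag(6(2s + 1), 8(-3t^2 + 12t - 11)).
At (0, 2): H = diag(6, 8).
Both eigenvalues are positive, so H is positive definite: a local minimum.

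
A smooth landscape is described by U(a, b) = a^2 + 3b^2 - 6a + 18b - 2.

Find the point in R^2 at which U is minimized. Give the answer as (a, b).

U(a,b) separates as P(a) + Q(b) − 2, so its minimum is min P + min Q − 2.
P'(a) = 2a - 6 vanishes at a ∈ {3}; Q'(b) = 6b + 18 vanishes at b ∈ {-3}.
Local minima of P (where P''>0): P(3)=-9. Local minima of Q: Q(-3)=-27.
So the global minimum of U is P(3) + Q(-3) − 2 = -9 − 27 − 2 = -38, attained at (3, -3).

(3, -3)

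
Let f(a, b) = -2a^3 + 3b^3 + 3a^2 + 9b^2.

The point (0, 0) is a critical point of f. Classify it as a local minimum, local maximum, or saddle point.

The mixed partial ∂²f/∂a∂b is 0, so the Hessian at any point is diag(f_aa, f_bb) = diag(6(-2a + 1), 18(b + 1)).
At (0, 0): H = diag(6, 18).
Both eigenvalues are positive, so H is positive definite: a local minimum.

local minimum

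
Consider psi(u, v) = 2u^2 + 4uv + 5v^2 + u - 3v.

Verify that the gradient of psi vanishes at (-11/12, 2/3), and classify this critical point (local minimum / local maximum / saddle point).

local minimum

∇psi = (4u + 4v + 1, 4u + 10v - 3); substituting (-11/12, 2/3) gives ∇psi = (0, 0), so (-11/12, 2/3) is indeed a critical point.
The Hessian of psi is constant: H = [[4, 4], [4, 10]].
det(H) = 4·10 − 4² = 24.
det(H) > 0 and tr(H) = 14 > 0, so H is positive definite and the point is a local minimum.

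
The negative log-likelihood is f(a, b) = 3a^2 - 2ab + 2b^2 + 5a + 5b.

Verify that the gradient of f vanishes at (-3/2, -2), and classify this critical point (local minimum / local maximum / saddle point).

∇f = (6a - 2b + 5, -2a + 4b + 5); substituting (-3/2, -2) gives ∇f = (0, 0), so (-3/2, -2) is indeed a critical point.
The Hessian of f is constant: H = [[6, -2], [-2, 4]].
det(H) = 6·4 − (-2)² = 20.
det(H) > 0 and tr(H) = 10 > 0, so H is positive definite and the point is a local minimum.

local minimum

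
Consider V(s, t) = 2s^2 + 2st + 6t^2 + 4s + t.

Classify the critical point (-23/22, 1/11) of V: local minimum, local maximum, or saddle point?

local minimum

The Hessian of V is constant: H = [[4, 2], [2, 12]].
det(H) = 4·12 − 2² = 44.
det(H) > 0 and tr(H) = 16 > 0, so H is positive definite and the point is a local minimum.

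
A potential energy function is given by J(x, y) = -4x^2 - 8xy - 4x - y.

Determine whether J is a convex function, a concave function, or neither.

J is quadratic, so its Hessian is the constant matrix H = [[-8, -8], [-8, 0]].
det(H) = -64, tr(H) = -8.
det(H) < 0, so H is indefinite: neither convex nor concave.

neither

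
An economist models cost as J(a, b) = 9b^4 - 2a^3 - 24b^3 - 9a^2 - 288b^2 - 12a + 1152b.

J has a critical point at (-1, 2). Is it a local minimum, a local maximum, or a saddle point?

The mixed partial ∂²J/∂a∂b is 0, so the Hessian at any point is diag(J_aa, J_bb) = diag(-6(2a + 3), 36(3b^2 - 4b - 16)).
At (-1, 2): H = diag(-6, -432).
Both eigenvalues are negative, so H is negative definite: a local maximum.

local maximum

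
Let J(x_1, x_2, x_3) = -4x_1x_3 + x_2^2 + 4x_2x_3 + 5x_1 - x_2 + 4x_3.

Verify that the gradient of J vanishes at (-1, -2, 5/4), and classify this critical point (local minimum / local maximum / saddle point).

∇J = (-4x_3 + 5, 2x_2 + 4x_3 - 1, -4x_1 + 4x_2 + 4); substituting (-1, -2, 5/4) gives ∇J = (0, 0, 0), so (-1, -2, 5/4) is indeed a critical point.
The Hessian is constant: H = [[0, 0, -4], [0, 2, 4], [-4, 4, 0]].
Leading principal minors: Δ₁ = 0, Δ₂ = 0, Δ₃ = -32.
The minors fit neither the all-positive nor the alternating-sign pattern, so H is indefinite: a saddle point.

saddle point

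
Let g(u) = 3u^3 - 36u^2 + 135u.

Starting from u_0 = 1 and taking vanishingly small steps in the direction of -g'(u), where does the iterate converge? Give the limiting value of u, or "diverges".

g'(u) = 9(u - 5)(u - 3), so g'(1) = 72.
Gradient descent moves in the -g' direction, i.e. u is decreasing.
There is no critical point below u=1, and g' keeps the same sign, so the iterate runs off to −∞.

diverges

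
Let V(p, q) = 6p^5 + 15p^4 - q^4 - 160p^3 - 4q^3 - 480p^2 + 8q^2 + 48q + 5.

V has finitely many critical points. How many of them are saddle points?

V separates as a function of p plus a function of q, so ∇V=0 decouples.
∂V/∂p = 30p(p - 4)(p + 2)(p + 4) = 0 at p ∈ {-4, -2, 0, 4}; ∂V/∂q = -4(q - 2)(q + 2)(q + 3) = 0 at q ∈ {-3, -2, 2}.
The Hessian is diagonal: diag(V_pp, V_qq). Second derivatives: V_pp(-4)=-1920, V_pp(-2)=720, V_pp(0)=-960, V_pp(4)=5760; V_qq(-3)=-20, V_qq(-2)=16, V_qq(2)=-80.
Saddle points occur where the two diagonal entries have opposite signs: (-4, -2), (-2, -3), (-2, 2), (0, -2), (4, -3), (4, 2). Count: 6.

6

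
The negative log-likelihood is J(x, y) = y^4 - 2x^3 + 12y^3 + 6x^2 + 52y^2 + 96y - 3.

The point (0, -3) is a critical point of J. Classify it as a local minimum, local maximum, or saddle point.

saddle point

The mixed partial ∂²J/∂x∂y is 0, so the Hessian at any point is diag(J_xx, J_yy) = diag(12(-x + 1), 4(3y^2 + 18y + 26)).
At (0, -3): H = diag(12, -4).
The eigenvalues have opposite signs, so H is indefinite: a saddle point.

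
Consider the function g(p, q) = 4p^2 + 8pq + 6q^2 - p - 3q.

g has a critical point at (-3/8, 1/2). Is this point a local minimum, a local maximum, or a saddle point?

local minimum

The Hessian of g is constant: H = [[8, 8], [8, 12]].
det(H) = 8·12 − 8² = 32.
det(H) > 0 and tr(H) = 20 > 0, so H is positive definite and the point is a local minimum.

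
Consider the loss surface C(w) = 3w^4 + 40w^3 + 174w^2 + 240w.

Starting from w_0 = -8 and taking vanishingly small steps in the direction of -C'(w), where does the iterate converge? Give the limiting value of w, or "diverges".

C'(w) = 12(w + 1)(w + 4)(w + 5), so C'(-8) = -1008.
Gradient descent moves in the -C' direction, i.e. w is increasing.
The nearest critical point in that direction is w = -5, where C'' = 48 > 0 (a local minimum). The iterate converges there.

-5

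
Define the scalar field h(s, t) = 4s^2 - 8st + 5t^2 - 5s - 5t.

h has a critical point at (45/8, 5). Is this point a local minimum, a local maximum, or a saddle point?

local minimum

The Hessian of h is constant: H = [[8, -8], [-8, 10]].
det(H) = 8·10 − (-8)² = 16.
det(H) > 0 and tr(H) = 18 > 0, so H is positive definite and the point is a local minimum.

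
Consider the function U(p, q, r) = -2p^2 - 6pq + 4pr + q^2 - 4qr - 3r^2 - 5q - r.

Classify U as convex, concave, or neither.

U is quadratic, so its Hessian is the constant matrix H = [[-4, -6, 4], [-6, 2, -4], [4, -4, -6]].
Leading principal minors: -4, -44, 488.
Neither pattern holds ⇒ H is indefinite ⇒ neither convex nor concave.

neither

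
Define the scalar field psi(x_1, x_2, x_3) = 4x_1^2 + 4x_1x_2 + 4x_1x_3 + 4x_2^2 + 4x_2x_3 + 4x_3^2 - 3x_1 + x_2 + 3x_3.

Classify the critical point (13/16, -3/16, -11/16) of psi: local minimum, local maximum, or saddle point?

The Hessian is constant: H = [[8, 4, 4], [4, 8, 4], [4, 4, 8]].
Leading principal minors: Δ₁ = 8, Δ₂ = 48, Δ₃ = 256.
All leading minors are positive, so H is positive definite: a local minimum.

local minimum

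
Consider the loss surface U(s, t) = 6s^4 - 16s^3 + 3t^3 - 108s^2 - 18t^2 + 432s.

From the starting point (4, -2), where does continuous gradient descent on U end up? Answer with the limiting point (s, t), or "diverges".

diverges

U is separable, so gradient descent decouples: s follows -∂U/∂s, t follows -∂U/∂t.
∂U/∂s = 24(s - 3)(s - 2)(s + 3); at s=4 this is 336, so s decreases.
∂U/∂t = 9t(t - 4); at t=-2 this is 108, so t decreases.
The t-coordinate has no critical point in that direction and runs off to infinity.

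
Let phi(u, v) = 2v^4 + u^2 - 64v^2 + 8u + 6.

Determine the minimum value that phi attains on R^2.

phi(u,v) separates as P(u) + Q(v) + 6, so its minimum is min P + min Q + 6.
P'(u) = 2u + 8 vanishes at u ∈ {-4}; Q'(v) = 8v(v - 4)(v + 4) vanishes at v ∈ {-4, 0, 4}.
Local minima of P (where P''>0): P(-4)=-16. Local minima of Q: Q(-4)=-512, Q(4)=-512.
So the global minimum of phi is P(-4) + Q(-4) + 6 = -16 − 512 + 6 = -522, attained at (-4, -4).

-522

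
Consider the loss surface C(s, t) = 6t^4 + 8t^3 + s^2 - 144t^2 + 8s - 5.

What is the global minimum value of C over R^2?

-1301

C(s,t) separates as P(s) + Q(t) − 5, so its minimum is min P + min Q − 5.
P'(s) = 2s + 8 vanishes at s ∈ {-4}; Q'(t) = 24t(t - 3)(t + 4) vanishes at t ∈ {-4, 0, 3}.
Local minima of P (where P''>0): P(-4)=-16. Local minima of Q: Q(-4)=-1280, Q(3)=-594.
So the global minimum of C is P(-4) + Q(-4) − 5 = -16 − 1280 − 5 = -1301, attained at (-4, -4).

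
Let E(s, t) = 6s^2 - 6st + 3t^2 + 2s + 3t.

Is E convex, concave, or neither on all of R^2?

convex

E is quadratic, so its Hessian is the constant matrix H = [[12, -6], [-6, 6]].
det(H) = 36, tr(H) = 18.
det(H) > 0 and tr(H) > 0, so H is positive definite everywhere: convex.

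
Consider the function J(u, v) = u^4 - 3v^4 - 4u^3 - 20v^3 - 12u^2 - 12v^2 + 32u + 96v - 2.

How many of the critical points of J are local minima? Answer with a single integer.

J separates as a function of u plus a function of v, so ∇J=0 decouples.
∂J/∂u = 4(u - 4)(u - 1)(u + 2) = 0 at u ∈ {-2, 1, 4}; ∂J/∂v = -12(v - 1)(v + 2)(v + 4) = 0 at v ∈ {-4, -2, 1}.
The Hessian is diagonal: diag(J_uu, J_vv). Second derivatives: J_uu(-2)=72, J_uu(1)=-36, J_uu(4)=72; J_vv(-4)=-120, J_vv(-2)=72, J_vv(1)=-180.
Local minima occur where both diagonal entries positive: (-2, -2), (4, -2). Count: 2.

2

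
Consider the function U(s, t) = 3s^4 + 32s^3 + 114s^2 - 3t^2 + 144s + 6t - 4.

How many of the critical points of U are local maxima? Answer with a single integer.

1

U separates as a function of s plus a function of t, so ∇U=0 decouples.
∂U/∂s = 12(s + 1)(s + 3)(s + 4) = 0 at s ∈ {-4, -3, -1}; ∂U/∂t = -6(t - 1) = 0 at t ∈ {1}.
The Hessian is diagonal: diag(U_ss, U_tt). Second derivatives: U_ss(-4)=36, U_ss(-3)=-24, U_ss(-1)=72; U_tt(1)=-6.
Local maxima occur where both diagonal entries negative: (-3, 1). Count: 1.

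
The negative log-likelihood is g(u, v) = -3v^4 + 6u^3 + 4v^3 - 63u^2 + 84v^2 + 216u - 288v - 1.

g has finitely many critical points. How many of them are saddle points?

g separates as a function of u plus a function of v, so ∇g=0 decouples.
∂g/∂u = 18(u - 4)(u - 3) = 0 at u ∈ {3, 4}; ∂g/∂v = -12(v - 3)(v - 2)(v + 4) = 0 at v ∈ {-4, 2, 3}.
The Hessian is diagonal: diag(g_uu, g_vv). Second derivatives: g_uu(3)=-18, g_uu(4)=18; g_vv(-4)=-504, g_vv(2)=72, g_vv(3)=-84.
Saddle points occur where the two diagonal entries have opposite signs: (3, 2), (4, -4), (4, 3). Count: 3.

3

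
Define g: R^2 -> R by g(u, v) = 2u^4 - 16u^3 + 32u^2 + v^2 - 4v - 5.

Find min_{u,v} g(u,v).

g(u,v) separates as P(u) + Q(v) − 5, so its minimum is min P + min Q − 5.
P'(u) = 8u(u - 4)(u - 2) vanishes at u ∈ {0, 2, 4}; Q'(v) = 2v - 4 vanishes at v ∈ {2}.
Local minima of P (where P''>0): P(0)=0, P(4)=0. Local minima of Q: Q(2)=-4.
So the global minimum of g is P(0) + Q(2) − 5 = 0 − 4 − 5 = -9, attained at (0, 2).

-9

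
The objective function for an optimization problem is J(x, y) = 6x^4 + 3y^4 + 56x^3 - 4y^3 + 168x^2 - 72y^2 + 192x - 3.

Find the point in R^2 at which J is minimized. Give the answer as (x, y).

J(x,y) separates as P(x) + Q(y) − 3, so its minimum is min P + min Q − 3.
P'(x) = 24(x + 1)(x + 2)(x + 4) vanishes at x ∈ {-4, -2, -1}; Q'(y) = 12y(y - 4)(y + 3) vanishes at y ∈ {-3, 0, 4}.
Local minima of P (where P''>0): P(-4)=-128, P(-1)=-74. Local minima of Q: Q(-3)=-297, Q(4)=-640.
So the global minimum of J is P(-4) + Q(4) − 3 = -128 − 640 − 3 = -771, attained at (-4, 4).

(-4, 4)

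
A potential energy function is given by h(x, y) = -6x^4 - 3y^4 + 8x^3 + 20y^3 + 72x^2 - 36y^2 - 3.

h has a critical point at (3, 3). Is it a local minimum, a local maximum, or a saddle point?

The mixed partial ∂²h/∂x∂y is 0, so the Hessian at any point is diag(h_xx, h_yy) = diag(24(-3x^2 + 2x + 6), 12(-3y^2 + 10y - 6)).
At (3, 3): H = diag(-360, -36).
Both eigenvalues are negative, so H is negative definite: a local maximum.

local maximum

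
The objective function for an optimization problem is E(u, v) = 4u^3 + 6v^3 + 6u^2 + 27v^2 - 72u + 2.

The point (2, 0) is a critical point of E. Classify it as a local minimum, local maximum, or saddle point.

The mixed partial ∂²E/∂u∂v is 0, so the Hessian at any point is diag(E_uu, E_vv) = diag(12(2u + 1), 18(2v + 3)).
At (2, 0): H = diag(60, 54).
Both eigenvalues are positive, so H is positive definite: a local minimum.

local minimum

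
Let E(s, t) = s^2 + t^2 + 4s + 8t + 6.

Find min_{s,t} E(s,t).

E(s,t) separates as P(s) + Q(t) + 6, so its minimum is min P + min Q + 6.
P'(s) = 2s + 4 vanishes at s ∈ {-2}; Q'(t) = 2(t + 4) vanishes at t ∈ {-4}.
Local minima of P (where P''>0): P(-2)=-4. Local minima of Q: Q(-4)=-16.
So the global minimum of E is P(-2) + Q(-4) + 6 = -4 − 16 + 6 = -14, attained at (-2, -4).

-14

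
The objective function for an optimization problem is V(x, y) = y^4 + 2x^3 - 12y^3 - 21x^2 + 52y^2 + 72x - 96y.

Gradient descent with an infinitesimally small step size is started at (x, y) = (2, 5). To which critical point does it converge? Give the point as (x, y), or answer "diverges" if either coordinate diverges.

V is separable, so gradient descent decouples: x follows -∂V/∂x, y follows -∂V/∂y.
∂V/∂x = 6(x - 4)(x - 3); at x=2 this is 12, so x decreases.
∂V/∂y = 4(y - 4)(y - 3)(y - 2); at y=5 this is 24, so y decreases.
The x-coordinate has no critical point in that direction and runs off to infinity.

diverges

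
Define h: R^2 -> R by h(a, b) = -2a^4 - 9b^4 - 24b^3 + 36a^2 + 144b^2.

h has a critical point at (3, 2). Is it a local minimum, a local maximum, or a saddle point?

local maximum

The mixed partial ∂²h/∂a∂b is 0, so the Hessian at any point is diag(h_aa, h_bb) = diag(24(-a^2 + 3), 36(-3b^2 - 4b + 8)).
At (3, 2): H = diag(-144, -432).
Both eigenvalues are negative, so H is negative definite: a local maximum.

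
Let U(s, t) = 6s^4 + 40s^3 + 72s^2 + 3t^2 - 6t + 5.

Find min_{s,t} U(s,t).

2

U(s,t) separates as P(s) + Q(t) + 5, so its minimum is min P + min Q + 5.
P'(s) = 24s(s + 2)(s + 3) vanishes at s ∈ {-3, -2, 0}; Q'(t) = 6(t - 1) vanishes at t ∈ {1}.
Local minima of P (where P''>0): P(-3)=54, P(0)=0. Local minima of Q: Q(1)=-3.
So the global minimum of U is P(0) + Q(1) + 5 = 0 − 3 + 5 = 2, attained at (0, 1).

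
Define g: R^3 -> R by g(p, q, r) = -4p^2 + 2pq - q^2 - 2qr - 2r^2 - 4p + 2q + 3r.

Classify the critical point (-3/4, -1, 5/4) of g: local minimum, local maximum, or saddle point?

local maximum

The Hessian is constant: H = [[-8, 2, 0], [2, -2, -2], [0, -2, -4]].
Leading principal minors: Δ₁ = -8, Δ₂ = 12, Δ₃ = -16.
The minors alternate sign starting negative (−, +, −), so H is negative definite: a local maximum.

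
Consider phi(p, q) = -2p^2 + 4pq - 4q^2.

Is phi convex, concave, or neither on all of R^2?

phi is quadratic, so its Hessian is the constant matrix H = [[-4, 4], [4, -8]].
det(H) = 16, tr(H) = -12.
det(H) > 0 and tr(H) < 0, so H is negative definite everywhere: concave.

concave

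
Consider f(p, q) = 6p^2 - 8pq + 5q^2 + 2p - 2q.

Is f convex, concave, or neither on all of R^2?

f is quadratic, so its Hessian is the constant matrix H = [[12, -8], [-8, 10]].
det(H) = 56, tr(H) = 22.
det(H) > 0 and tr(H) > 0, so H is positive definite everywhere: convex.

convex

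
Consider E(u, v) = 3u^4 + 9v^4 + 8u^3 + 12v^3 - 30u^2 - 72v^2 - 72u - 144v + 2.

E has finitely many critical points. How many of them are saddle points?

E separates as a function of u plus a function of v, so ∇E=0 decouples.
∂E/∂u = 12(u - 2)(u + 1)(u + 3) = 0 at u ∈ {-3, -1, 2}; ∂E/∂v = 36(v - 2)(v + 1)(v + 2) = 0 at v ∈ {-2, -1, 2}.
The Hessian is diagonal: diag(E_uu, E_vv). Second derivatives: E_uu(-3)=120, E_uu(-1)=-72, E_uu(2)=180; E_vv(-2)=144, E_vv(-1)=-108, E_vv(2)=432.
Saddle points occur where the two diagonal entries have opposite signs: (-3, -1), (-1, -2), (-1, 2), (2, -1). Count: 4.

4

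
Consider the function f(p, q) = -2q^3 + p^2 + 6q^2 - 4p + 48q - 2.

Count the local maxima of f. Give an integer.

0

f separates as a function of p plus a function of q, so ∇f=0 decouples.
∂f/∂p = 2(p - 2) = 0 at p ∈ {2}; ∂f/∂q = -6(q - 4)(q + 2) = 0 at q ∈ {-2, 4}.
The Hessian is diagonal: diag(f_pp, f_qq). Second derivatives: f_pp(2)=2; f_qq(-2)=36, f_qq(4)=-36.
Local maxima occur where both diagonal entries negative: none. Count: 0.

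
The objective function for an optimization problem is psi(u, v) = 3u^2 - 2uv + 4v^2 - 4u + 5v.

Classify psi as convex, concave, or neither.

convex

psi is quadratic, so its Hessian is the constant matrix H = [[6, -2], [-2, 8]].
det(H) = 44, tr(H) = 14.
det(H) > 0 and tr(H) > 0, so H is positive definite everywhere: convex.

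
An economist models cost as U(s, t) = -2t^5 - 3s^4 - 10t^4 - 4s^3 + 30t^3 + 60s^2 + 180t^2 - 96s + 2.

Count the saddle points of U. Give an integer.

U separates as a function of s plus a function of t, so ∇U=0 decouples.
∂U/∂s = -12(s - 2)(s - 1)(s + 4) = 0 at s ∈ {-4, 1, 2}; ∂U/∂t = -10t(t - 3)(t + 3)(t + 4) = 0 at t ∈ {-4, -3, 0, 3}.
The Hessian is diagonal: diag(U_ss, U_tt). Second derivatives: U_ss(-4)=-360, U_ss(1)=60, U_ss(2)=-72; U_tt(-4)=280, U_tt(-3)=-180, U_tt(0)=360, U_tt(3)=-1260.
Saddle points occur where the two diagonal entries have opposite signs: (-4, -4), (-4, 0), (1, -3), (1, 3), (2, -4), (2, 0). Count: 6.

6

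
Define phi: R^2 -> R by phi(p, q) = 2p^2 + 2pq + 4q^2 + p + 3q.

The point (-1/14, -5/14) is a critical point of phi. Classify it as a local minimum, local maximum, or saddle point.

local minimum

The Hessian of phi is constant: H = [[4, 2], [2, 8]].
det(H) = 4·8 − 2² = 28.
det(H) > 0 and tr(H) = 12 > 0, so H is positive definite and the point is a local minimum.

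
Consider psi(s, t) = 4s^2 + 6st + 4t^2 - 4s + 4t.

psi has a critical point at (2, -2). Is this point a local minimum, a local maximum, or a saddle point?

The Hessian of psi is constant: H = [[8, 6], [6, 8]].
det(H) = 8·8 − 6² = 28.
det(H) > 0 and tr(H) = 16 > 0, so H is positive definite and the point is a local minimum.

local minimum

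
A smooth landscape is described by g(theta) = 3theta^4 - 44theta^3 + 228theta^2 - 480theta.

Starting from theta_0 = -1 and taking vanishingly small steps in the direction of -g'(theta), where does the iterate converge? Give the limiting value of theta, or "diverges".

2

g'(theta) = 12(theta - 5)(theta - 4)(theta - 2), so g'(-1) = -1080.
Gradient descent moves in the -g' direction, i.e. theta is increasing.
The nearest critical point in that direction is theta = 2, where g'' = 72 > 0 (a local minimum). The iterate converges there.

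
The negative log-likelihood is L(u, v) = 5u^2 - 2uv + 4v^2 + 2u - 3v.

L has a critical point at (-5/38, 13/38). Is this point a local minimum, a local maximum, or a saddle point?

local minimum

The Hessian of L is constant: H = [[10, -2], [-2, 8]].
det(H) = 10·8 − (-2)² = 76.
det(H) > 0 and tr(H) = 18 > 0, so H is positive definite and the point is a local minimum.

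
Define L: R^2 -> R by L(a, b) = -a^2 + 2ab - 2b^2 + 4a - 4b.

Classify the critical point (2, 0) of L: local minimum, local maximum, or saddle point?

local maximum

The Hessian of L is constant: H = [[-2, 2], [2, -4]].
det(H) = (-2)·(-4) − 2² = 4.
det(H) > 0 and tr(H) = -6 < 0, so H is negative definite and the point is a local maximum.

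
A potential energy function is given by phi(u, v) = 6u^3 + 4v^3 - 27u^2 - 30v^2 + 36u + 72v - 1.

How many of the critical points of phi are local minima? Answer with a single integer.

phi separates as a function of u plus a function of v, so ∇phi=0 decouples.
∂phi/∂u = 18(u - 2)(u - 1) = 0 at u ∈ {1, 2}; ∂phi/∂v = 12(v - 3)(v - 2) = 0 at v ∈ {2, 3}.
The Hessian is diagonal: diag(phi_uu, phi_vv). Second derivatives: phi_uu(1)=-18, phi_uu(2)=18; phi_vv(2)=-12, phi_vv(3)=12.
Local minima occur where both diagonal entries positive: (2, 3). Count: 1.

1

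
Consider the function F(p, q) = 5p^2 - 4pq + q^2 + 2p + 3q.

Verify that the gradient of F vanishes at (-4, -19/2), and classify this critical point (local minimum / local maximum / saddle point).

local minimum

∇F = (10p - 4q + 2, -4p + 2q + 3); substituting (-4, -19/2) gives ∇F = (0, 0), so (-4, -19/2) is indeed a critical point.
The Hessian of F is constant: H = [[10, -4], [-4, 2]].
det(H) = 10·2 − (-4)² = 4.
det(H) > 0 and tr(H) = 12 > 0, so H is positive definite and the point is a local minimum.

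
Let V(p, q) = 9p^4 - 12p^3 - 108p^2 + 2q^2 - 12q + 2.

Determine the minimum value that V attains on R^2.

-583

V(p,q) separates as A(p) + B(q) + 2, so its minimum is min A + min B + 2.
A'(p) = 36p(p - 3)(p + 2) vanishes at p ∈ {-2, 0, 3}; B'(q) = 4q - 12 vanishes at q ∈ {3}.
Local minima of A (where A''>0): A(-2)=-192, A(3)=-567. Local minima of B: B(3)=-18.
So the global minimum of V is A(3) + B(3) + 2 = -567 − 18 + 2 = -583, attained at (3, 3).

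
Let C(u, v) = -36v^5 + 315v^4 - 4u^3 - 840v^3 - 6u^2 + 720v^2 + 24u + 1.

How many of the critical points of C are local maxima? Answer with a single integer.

C separates as a function of u plus a function of v, so ∇C=0 decouples.
∂C/∂u = -12(u - 1)(u + 2) = 0 at u ∈ {-2, 1}; ∂C/∂v = -180v(v - 4)(v - 2)(v - 1) = 0 at v ∈ {0, 1, 2, 4}.
The Hessian is diagonal: diag(C_uu, C_vv). Second derivatives: C_uu(-2)=36, C_uu(1)=-36; C_vv(0)=1440, C_vv(1)=-540, C_vv(2)=720, C_vv(4)=-4320.
Local maxima occur where both diagonal entries negative: (1, 1), (1, 4). Count: 2.

2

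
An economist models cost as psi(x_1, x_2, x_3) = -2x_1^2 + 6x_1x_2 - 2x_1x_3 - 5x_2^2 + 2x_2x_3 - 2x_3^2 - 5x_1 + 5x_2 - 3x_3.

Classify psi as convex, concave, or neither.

concave

psi is quadratic, so its Hessian is the constant matrix H = [[-4, 6, -2], [6, -10, 2], [-2, 2, -4]].
Leading principal minors: -4, 4, -8.
Signs alternate −, +, − ⇒ H ≺ 0 ⇒ concave.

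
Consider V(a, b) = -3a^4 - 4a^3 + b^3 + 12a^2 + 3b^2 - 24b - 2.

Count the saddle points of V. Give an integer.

V separates as a function of a plus a function of b, so ∇V=0 decouples.
∂V/∂a = -12a(a - 1)(a + 2) = 0 at a ∈ {-2, 0, 1}; ∂V/∂b = 3(b - 2)(b + 4) = 0 at b ∈ {-4, 2}.
The Hessian is diagonal: diag(V_aa, V_bb). Second derivatives: V_aa(-2)=-72, V_aa(0)=24, V_aa(1)=-36; V_bb(-4)=-18, V_bb(2)=18.
Saddle points occur where the two diagonal entries have opposite signs: (-2, 2), (0, -4), (1, 2). Count: 3.

3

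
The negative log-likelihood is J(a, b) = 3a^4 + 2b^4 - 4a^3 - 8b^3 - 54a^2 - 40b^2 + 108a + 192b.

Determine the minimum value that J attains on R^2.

J(a,b) separates as P(a) + Q(b), so its minimum is min P + min Q.
P'(a) = 12(a - 3)(a - 1)(a + 3) vanishes at a ∈ {-3, 1, 3}; Q'(b) = 8(b - 4)(b - 2)(b + 3) vanishes at b ∈ {-3, 2, 4}.
Local minima of P (where P''>0): P(-3)=-459, P(3)=-27. Local minima of Q: Q(-3)=-558, Q(4)=128.
So the global minimum of J is P(-3) + Q(-3) = -459 − 558 = -1017, attained at (-3, -3).

-1017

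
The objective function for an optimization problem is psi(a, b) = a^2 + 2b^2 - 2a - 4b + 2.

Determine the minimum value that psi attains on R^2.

psi(a,b) separates as P(a) + Q(b) + 2, so its minimum is min P + min Q + 2.
P'(a) = 2a - 2 vanishes at a ∈ {1}; Q'(b) = 4b - 4 vanishes at b ∈ {1}.
Local minima of P (where P''>0): P(1)=-1. Local minima of Q: Q(1)=-2.
So the global minimum of psi is P(1) + Q(1) + 2 = -1 − 2 + 2 = -1, attained at (1, 1).

-1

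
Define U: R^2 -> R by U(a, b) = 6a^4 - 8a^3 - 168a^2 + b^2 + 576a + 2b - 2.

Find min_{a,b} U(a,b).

U(a,b) separates as P(a) + Q(b) − 2, so its minimum is min P + min Q − 2.
P'(a) = 24(a - 3)(a - 2)(a + 4) vanishes at a ∈ {-4, 2, 3}; Q'(b) = 2b + 2 vanishes at b ∈ {-1}.
Local minima of P (where P''>0): P(-4)=-2944, P(3)=486. Local minima of Q: Q(-1)=-1.
So the global minimum of U is P(-4) + Q(-1) − 2 = -2944 − 1 − 2 = -2947, attained at (-4, -1).

-2947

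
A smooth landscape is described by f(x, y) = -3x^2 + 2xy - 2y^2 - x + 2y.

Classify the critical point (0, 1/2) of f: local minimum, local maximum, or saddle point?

local maximum

The Hessian of f is constant: H = [[-6, 2], [2, -4]].
det(H) = (-6)·(-4) − 2² = 20.
det(H) > 0 and tr(H) = -10 < 0, so H is negative definite and the point is a local maximum.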